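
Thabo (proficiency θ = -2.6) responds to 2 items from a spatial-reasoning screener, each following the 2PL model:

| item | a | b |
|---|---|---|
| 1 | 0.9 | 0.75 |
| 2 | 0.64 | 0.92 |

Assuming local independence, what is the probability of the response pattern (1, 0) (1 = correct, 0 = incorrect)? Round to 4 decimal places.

0.0423

P(θ) = 1 / (1 + exp(−a(θ − b)))
P_1 = 1/(1+e^{3.0150}) = 0.0468
P_2 = 1/(1+e^{2.2528}) = 0.0951
L = P_1 × (1−P_2) = 0.0468 × 0.9049 = 0.04231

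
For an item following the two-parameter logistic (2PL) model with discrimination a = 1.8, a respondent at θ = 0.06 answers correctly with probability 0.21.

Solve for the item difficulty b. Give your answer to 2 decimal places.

0.80

P(θ) = 1 / (1 + exp(−a(θ − b)))
logit(0.21) = ln(0.21/0.79) = -1.3249
b = θ − logit/(a) = 0.06 − (-1.3249)/1.8000 = 0.7961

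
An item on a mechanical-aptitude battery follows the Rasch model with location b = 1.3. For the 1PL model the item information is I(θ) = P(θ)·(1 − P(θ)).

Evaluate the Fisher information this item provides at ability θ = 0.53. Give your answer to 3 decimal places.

P = 1/(1+e^{0.7700}) = 0.3165
P(1−P) = 0.3165 × 0.6835 = 0.2163
I = P(1−P) = 0.21632

0.216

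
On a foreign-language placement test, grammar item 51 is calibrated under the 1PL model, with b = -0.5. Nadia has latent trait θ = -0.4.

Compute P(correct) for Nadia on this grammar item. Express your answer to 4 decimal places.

P(θ) = 1 / (1 + exp(−(θ − b)))
Exponent: (-0.4 − (-0.5)) = 0.1000
1/(1 + e^{-0.1000}) = 0.5250
P = 0.5250

0.5250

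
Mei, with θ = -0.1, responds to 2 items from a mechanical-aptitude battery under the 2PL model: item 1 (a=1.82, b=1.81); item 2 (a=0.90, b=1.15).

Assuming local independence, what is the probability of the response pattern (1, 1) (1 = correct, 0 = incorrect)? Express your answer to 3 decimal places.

0.007

P(θ) = 1 / (1 + exp(−a(θ − b)))
P_1 = 1/(1+e^{3.4762}) = 0.0300
P_2 = 1/(1+e^{1.1250}) = 0.2451
L = P_1 × P_2 = 0.0300 × 0.2451 = 0.00735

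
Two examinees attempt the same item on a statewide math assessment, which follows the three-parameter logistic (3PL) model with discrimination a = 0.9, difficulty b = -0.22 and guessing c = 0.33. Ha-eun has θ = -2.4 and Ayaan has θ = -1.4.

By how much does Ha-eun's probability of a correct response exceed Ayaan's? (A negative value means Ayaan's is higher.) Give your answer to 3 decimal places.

P(θ) = c + (1 − c) · 1 / (1 + exp(−a(θ − b)))
P(Ha-eun) = 0.4126  [exponent -1.9620]
P(Ayaan) = 0.5021  [exponent -1.0620]
Difference = 0.4126 − 0.5021 = -0.0896

-0.090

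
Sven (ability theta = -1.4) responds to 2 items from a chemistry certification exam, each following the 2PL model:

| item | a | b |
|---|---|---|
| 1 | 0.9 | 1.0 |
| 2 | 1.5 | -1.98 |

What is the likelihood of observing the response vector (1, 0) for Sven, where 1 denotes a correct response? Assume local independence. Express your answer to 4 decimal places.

P(theta) = 1 / (1 + exp(−a(theta − b)))
P_1 = 1/(1+e^{2.1600}) = 0.1034
P_2 = 1/(1+e^{-0.8700}) = 0.7047
L = P_1 × (1−P_2) = 0.1034 × 0.2953 = 0.03053

0.0305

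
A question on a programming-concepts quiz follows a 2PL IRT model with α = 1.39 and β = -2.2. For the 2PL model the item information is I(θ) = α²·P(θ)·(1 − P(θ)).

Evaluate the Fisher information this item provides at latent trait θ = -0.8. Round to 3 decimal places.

P = 1/(1+e^{-1.9460}) = 0.8750
P(1−P) = 0.8750 × 0.1250 = 0.1094
I = α² × P(1−P) = 1.39² × 0.1094 = 0.21131

0.211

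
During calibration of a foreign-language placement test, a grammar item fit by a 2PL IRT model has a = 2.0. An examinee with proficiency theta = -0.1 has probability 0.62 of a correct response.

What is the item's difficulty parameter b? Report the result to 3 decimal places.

P(theta) = 1 / (1 + exp(−a(theta − b)))
logit(0.62) = ln(0.62/0.38) = 0.4895
b = theta − logit/(a) = -0.1 − 0.4895/2.0000 = -0.3448

-0.345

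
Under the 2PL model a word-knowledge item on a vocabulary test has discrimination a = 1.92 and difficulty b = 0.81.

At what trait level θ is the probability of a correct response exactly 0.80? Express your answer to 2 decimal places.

P(θ) = 1 / (1 + exp(−a(θ − b)))
logit = ln(0.8000/0.2000) = 1.3863
θ = b + logit/(a) = 0.81 + 1.3863/1.9200 = 1.5320

1.53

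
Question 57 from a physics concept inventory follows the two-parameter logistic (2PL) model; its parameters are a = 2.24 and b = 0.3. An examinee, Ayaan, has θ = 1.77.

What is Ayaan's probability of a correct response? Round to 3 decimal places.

P(θ) = 1 / (1 + exp(−a(θ − b)))
Exponent: 2.24 × (1.77 − 0.3) = 3.2928
1/(1 + e^{-3.2928}) = 0.9642

0.964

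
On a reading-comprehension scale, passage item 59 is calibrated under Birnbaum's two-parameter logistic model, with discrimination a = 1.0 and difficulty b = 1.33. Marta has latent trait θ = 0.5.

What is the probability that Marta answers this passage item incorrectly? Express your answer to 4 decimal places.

0.6964

P(θ) = 1 / (1 + exp(−a(θ − b)))
Exponent: 1.0 × (0.5 − 1.33) = -0.8300
1/(1 + e^{0.8300}) = 0.3036
P(incorrect) = 1 − 0.3036 = 0.6964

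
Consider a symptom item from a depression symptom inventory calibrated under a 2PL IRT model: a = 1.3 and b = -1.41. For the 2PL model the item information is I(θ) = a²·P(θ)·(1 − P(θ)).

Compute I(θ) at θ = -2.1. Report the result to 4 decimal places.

0.3477

P = 1/(1+e^{0.8970}) = 0.2897
P(1−P) = 0.2897 × 0.7103 = 0.2058
I = a² × P(1−P) = 1.3² × 0.2058 = 0.34773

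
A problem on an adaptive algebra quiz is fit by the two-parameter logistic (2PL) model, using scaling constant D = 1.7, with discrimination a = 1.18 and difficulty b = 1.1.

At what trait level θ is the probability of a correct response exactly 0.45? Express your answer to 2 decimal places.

1.00

P(θ) = 1 / (1 + exp(−D·a(θ − b)))
logit = ln(0.4500/0.5500) = -0.2007
θ = b + logit/(1.7·a) = 1.1 + (-0.2007)/2.0060 = 1.0000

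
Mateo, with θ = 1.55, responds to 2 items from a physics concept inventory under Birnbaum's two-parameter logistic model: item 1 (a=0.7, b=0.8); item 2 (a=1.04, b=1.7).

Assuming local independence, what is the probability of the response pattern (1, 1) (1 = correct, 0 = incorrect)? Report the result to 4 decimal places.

P(θ) = 1 / (1 + exp(−a(θ − b)))
P_1 = 1/(1+e^{-0.5250}) = 0.6283
P_2 = 1/(1+e^{0.1560}) = 0.4611
L = P_1 × P_2 = 0.6283 × 0.4611 = 0.28970

0.2897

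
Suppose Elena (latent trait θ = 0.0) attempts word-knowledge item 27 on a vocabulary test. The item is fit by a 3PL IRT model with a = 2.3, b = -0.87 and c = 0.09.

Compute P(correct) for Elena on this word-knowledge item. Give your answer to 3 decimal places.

P(θ) = c + (1 − c) · 1 / (1 + exp(−a(θ − b)))
Exponent: 2.3 × (0.0 − (-0.87)) = 2.0010
1/(1 + e^{-2.0010}) = 0.8809
P = 0.09 + 0.91 × 0.8809 = 0.8916

0.892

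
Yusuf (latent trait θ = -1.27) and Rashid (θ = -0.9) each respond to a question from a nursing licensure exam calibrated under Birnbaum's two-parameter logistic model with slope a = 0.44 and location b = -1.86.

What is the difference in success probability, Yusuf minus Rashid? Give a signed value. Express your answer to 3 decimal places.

-0.040

P(θ) = 1 / (1 + exp(−a(θ − b)))
P(Yusuf) = 0.5645  [exponent 0.2596]
P(Rashid) = 0.6041  [exponent 0.4224]
Difference = 0.5645 − 0.6041 = -0.0395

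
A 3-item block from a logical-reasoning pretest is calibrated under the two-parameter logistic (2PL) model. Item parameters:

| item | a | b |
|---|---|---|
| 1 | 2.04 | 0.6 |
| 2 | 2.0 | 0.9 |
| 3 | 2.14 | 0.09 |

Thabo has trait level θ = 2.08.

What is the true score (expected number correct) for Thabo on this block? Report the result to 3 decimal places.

P(θ) = 1 / (1 + exp(−a(θ − b)))
P_1 = 1/(1+e^{-3.0192}) = 0.9534
P_2 = 1/(1+e^{-2.3600}) = 0.9137
P_3 = 1/(1+e^{-4.2586}) = 0.9861
E[score] = 0.9534 + 0.9137 + 0.9861 = 2.8532

2.853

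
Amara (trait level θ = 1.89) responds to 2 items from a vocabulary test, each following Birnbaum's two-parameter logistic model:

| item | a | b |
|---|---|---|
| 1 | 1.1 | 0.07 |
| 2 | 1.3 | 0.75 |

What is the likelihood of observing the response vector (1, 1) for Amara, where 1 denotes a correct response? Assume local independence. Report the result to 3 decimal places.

P(θ) = 1 / (1 + exp(−a(θ − b)))
P_1 = 1/(1+e^{-2.0020}) = 0.8810
P_2 = 1/(1+e^{-1.4820}) = 0.8149
L = P_1 × P_2 = 0.8810 × 0.8149 = 0.71791

0.718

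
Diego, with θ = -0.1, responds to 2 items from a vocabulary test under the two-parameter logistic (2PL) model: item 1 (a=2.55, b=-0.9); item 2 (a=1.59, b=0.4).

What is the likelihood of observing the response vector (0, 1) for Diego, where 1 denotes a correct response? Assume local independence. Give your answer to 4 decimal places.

P(θ) = 1 / (1 + exp(−a(θ − b)))
P_1 = 1/(1+e^{-2.0400}) = 0.8849
P_2 = 1/(1+e^{0.7950}) = 0.3111
L = (1−P_1) × P_2 = 0.1151 × 0.3111 = 0.03580

0.0358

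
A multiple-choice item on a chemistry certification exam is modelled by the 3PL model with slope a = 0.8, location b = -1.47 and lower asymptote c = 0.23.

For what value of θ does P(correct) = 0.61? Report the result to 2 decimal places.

P(θ) = c + (1 − c) · 1 / (1 + exp(−a(θ − b)))
Remove guessing floor: (0.61 − 0.23)/(1 − 0.23) = 0.4935
logit = ln(0.4935/0.5065) = -0.0260
θ = b + logit/(a) = -1.47 + (-0.0260)/0.8000 = -1.5025

-1.50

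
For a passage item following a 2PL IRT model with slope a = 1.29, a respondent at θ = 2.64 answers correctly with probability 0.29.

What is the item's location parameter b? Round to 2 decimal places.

P(θ) = 1 / (1 + exp(−a(θ − b)))
logit(0.29) = ln(0.29/0.71) = -0.8954
b = θ − logit/(a) = 2.64 − (-0.8954)/1.2900 = 3.3341

3.33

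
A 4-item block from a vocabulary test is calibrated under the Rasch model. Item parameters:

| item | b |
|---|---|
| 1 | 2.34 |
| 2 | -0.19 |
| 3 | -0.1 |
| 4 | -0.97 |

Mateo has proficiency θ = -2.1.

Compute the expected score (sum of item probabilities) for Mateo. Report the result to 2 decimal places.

P(θ) = 1 / (1 + exp(−(θ − b)))
P_1 = 1/(1+e^{4.4400}) = 0.0117
P_2 = 1/(1+e^{1.9100}) = 0.1290
P_3 = 1/(1+e^{2.0000}) = 0.1192
P_4 = 1/(1+e^{1.1300}) = 0.2442
E[score] = 0.0117 + 0.1290 + 0.1192 + 0.2442 = 0.5040

0.50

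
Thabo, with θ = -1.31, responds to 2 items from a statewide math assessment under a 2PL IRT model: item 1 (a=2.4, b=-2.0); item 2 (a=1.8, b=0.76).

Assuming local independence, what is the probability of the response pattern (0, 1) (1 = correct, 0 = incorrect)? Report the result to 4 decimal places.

0.0038

P(θ) = 1 / (1 + exp(−a(θ − b)))
P_1 = 1/(1+e^{-1.6560}) = 0.8397
P_2 = 1/(1+e^{3.7260}) = 0.0235
L = (1−P_1) × P_2 = 0.1603 × 0.0235 = 0.00377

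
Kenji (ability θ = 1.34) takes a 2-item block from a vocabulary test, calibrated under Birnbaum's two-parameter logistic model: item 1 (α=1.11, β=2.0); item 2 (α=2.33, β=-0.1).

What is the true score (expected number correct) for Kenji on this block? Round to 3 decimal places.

1.291

P(θ) = 1 / (1 + exp(−α(θ − β)))
P_1 = 1/(1+e^{0.7326}) = 0.3246
P_2 = 1/(1+e^{-3.3552}) = 0.9663
E[score] = 0.3246 + 0.9663 = 1.2909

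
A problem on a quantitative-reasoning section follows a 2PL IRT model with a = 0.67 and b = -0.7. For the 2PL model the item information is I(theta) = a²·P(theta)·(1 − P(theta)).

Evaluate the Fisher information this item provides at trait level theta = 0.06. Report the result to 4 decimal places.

0.1053

P = 1/(1+e^{-0.5092}) = 0.6246
P(1−P) = 0.6246 × 0.3754 = 0.2345
I = a² × P(1−P) = 0.67² × 0.2345 = 0.10525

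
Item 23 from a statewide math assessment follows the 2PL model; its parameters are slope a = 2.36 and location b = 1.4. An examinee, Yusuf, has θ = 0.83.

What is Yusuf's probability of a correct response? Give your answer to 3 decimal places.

P(θ) = 1 / (1 + exp(−a(θ − b)))
Exponent: 2.36 × (0.83 − 1.4) = -1.3452
1/(1 + e^{1.3452}) = 0.2067

0.207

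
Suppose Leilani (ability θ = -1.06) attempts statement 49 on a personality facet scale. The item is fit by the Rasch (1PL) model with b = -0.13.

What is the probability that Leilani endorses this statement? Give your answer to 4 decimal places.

P(θ) = 1 / (1 + exp(−(θ − b)))
Exponent: (-1.06 − (-0.13)) = -0.9300
1/(1 + e^{0.9300}) = 0.2829
P = 0.2829

0.2829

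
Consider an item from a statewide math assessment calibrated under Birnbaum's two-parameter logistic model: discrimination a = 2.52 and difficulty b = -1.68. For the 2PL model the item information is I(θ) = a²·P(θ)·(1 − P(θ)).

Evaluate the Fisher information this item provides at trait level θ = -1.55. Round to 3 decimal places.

1.546

P = 1/(1+e^{-0.3276}) = 0.5812
P(1−P) = 0.5812 × 0.4188 = 0.2434
I = a² × P(1−P) = 2.52² × 0.2434 = 1.54575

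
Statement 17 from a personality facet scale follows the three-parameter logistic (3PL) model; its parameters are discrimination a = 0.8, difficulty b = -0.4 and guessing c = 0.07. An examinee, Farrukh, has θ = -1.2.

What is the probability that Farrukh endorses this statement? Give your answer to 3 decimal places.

0.391

P(θ) = c + (1 − c) · 1 / (1 + exp(−a(θ − b)))
Exponent: 0.8 × (-1.2 − (-0.4)) = -0.6400
1/(1 + e^{0.6400}) = 0.3452
P = 0.07 + 0.93 × 0.3452 = 0.3911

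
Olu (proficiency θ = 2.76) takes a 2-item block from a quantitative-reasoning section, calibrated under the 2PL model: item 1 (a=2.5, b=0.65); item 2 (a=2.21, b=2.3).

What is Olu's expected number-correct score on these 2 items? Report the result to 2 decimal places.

P(θ) = 1 / (1 + exp(−a(θ − b)))
P_1 = 1/(1+e^{-5.2750}) = 0.9949
P_2 = 1/(1+e^{-1.0166}) = 0.7343
E[score] = 0.9949 + 0.7343 = 1.7292

1.73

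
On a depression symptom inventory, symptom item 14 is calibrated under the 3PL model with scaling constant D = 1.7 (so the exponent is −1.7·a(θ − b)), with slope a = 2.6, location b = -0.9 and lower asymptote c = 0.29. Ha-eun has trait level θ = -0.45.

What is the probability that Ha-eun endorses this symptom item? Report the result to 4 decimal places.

0.9145

P(θ) = c + (1 − c) · 1 / (1 + exp(−D·a(θ − b)))
Exponent: 1.7 × 2.6 × (-0.45 − (-0.9)) = 1.9890
1/(1 + e^{-1.9890}) = 0.8796
P = 0.29 + 0.71 × 0.8796 = 0.9145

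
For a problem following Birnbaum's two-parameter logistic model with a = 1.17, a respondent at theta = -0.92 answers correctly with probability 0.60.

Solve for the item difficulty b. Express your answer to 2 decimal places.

-1.27

P(theta) = 1 / (1 + exp(−a(theta − b)))
logit(0.60) = ln(0.60/0.40) = 0.4055
b = theta − logit/(a) = -0.92 − 0.4055/1.1700 = -1.2666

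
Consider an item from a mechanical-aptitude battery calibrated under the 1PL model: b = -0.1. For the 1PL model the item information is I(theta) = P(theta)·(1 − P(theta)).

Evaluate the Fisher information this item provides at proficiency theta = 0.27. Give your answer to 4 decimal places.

P = 1/(1+e^{-0.3700}) = 0.5915
P(1−P) = 0.5915 × 0.4085 = 0.2416
I = P(1−P) = 0.24164

0.2416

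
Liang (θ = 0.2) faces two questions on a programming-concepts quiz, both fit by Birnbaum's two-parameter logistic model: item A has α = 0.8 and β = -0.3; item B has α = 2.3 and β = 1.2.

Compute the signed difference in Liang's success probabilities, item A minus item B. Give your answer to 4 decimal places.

P(θ) = 1 / (1 + exp(−α(θ − β)))
P_A = 0.5987
P_B = 0.0911
P_A − P_B = 0.5076

0.5076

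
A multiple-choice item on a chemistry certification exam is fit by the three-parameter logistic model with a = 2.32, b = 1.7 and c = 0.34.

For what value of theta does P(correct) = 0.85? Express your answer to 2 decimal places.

P(theta) = c + (1 − c) · 1 / (1 + exp(−a(theta − b)))
Remove guessing floor: (0.85 − 0.34)/(1 − 0.34) = 0.7727
logit = ln(0.7727/0.2273) = 1.2238
theta = b + logit/(a) = 1.7 + 1.2238/2.3200 = 2.2275

2.23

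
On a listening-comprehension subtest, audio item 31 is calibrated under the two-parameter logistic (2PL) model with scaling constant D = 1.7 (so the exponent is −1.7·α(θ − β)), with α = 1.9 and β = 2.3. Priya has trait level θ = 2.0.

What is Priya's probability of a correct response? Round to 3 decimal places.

0.275

P(θ) = 1 / (1 + exp(−D·α(θ − β)))
Exponent: 1.7 × 1.9 × (2.0 − 2.3) = -0.9690
1/(1 + e^{0.9690}) = 0.2751
P = 0.2751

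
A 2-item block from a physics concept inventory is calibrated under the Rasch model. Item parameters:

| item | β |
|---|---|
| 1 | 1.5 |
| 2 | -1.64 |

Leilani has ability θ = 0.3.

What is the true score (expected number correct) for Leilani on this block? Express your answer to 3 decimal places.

1.106

P(θ) = 1 / (1 + exp(−(θ − β)))
P_1 = 1/(1+e^{1.2000}) = 0.2315
P_2 = 1/(1+e^{-1.9400}) = 0.8744
E[score] = 0.2315 + 0.8744 = 1.1058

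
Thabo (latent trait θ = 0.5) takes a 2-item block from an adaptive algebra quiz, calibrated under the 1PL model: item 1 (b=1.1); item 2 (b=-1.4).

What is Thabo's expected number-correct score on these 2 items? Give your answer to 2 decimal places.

1.22

P(θ) = 1 / (1 + exp(−(θ − b)))
P_1 = 1/(1+e^{0.6000}) = 0.3543
P_2 = 1/(1+e^{-1.9000}) = 0.8699
E[score] = 0.3543 + 0.8699 = 1.2242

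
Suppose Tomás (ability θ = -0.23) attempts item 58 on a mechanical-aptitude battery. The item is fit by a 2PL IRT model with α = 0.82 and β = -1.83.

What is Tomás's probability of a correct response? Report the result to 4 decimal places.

0.7878

P(θ) = 1 / (1 + exp(−α(θ − β)))
Exponent: 0.82 × (-0.23 − (-1.83)) = 1.3120
1/(1 + e^{-1.3120}) = 0.7878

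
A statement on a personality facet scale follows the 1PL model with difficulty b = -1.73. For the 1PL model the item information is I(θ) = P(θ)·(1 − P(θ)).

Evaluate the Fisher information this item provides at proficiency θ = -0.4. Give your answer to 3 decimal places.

P = 1/(1+e^{-1.3300}) = 0.7908
P(1−P) = 0.7908 × 0.2092 = 0.1654
I = P(1−P) = 0.16541

0.165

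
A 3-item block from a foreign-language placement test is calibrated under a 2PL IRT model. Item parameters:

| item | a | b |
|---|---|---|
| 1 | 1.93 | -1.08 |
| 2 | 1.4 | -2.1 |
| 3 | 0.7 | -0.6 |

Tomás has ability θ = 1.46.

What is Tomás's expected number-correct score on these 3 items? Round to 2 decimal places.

P(θ) = 1 / (1 + exp(−a(θ − b)))
P_1 = 1/(1+e^{-4.9022}) = 0.9926
P_2 = 1/(1+e^{-4.9840}) = 0.9932
P_3 = 1/(1+e^{-1.4420}) = 0.8088
E[score] = 0.9926 + 0.9932 + 0.8088 = 2.7946

2.79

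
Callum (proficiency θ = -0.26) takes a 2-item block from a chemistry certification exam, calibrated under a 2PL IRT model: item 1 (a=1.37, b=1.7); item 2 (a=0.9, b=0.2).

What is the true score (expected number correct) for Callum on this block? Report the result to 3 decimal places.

P(θ) = 1 / (1 + exp(−a(θ − b)))
P_1 = 1/(1+e^{2.6852}) = 0.0639
P_2 = 1/(1+e^{0.4140}) = 0.3980
E[score] = 0.0639 + 0.3980 = 0.4618

0.462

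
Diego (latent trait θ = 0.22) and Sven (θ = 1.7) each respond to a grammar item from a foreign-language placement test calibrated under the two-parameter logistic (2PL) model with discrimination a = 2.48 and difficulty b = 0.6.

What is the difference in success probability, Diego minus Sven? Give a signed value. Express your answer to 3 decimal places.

P(θ) = 1 / (1 + exp(−a(θ − b)))
P(Diego) = 0.2804  [exponent -0.9424]
P(Sven) = 0.9387  [exponent 2.7280]
Difference = 0.2804 − 0.9387 = -0.6582

-0.658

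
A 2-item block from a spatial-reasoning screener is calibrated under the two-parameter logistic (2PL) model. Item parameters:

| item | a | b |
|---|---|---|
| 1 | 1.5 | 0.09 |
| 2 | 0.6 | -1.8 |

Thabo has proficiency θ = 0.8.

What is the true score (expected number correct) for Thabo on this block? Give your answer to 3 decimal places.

P(θ) = 1 / (1 + exp(−a(θ − b)))
P_1 = 1/(1+e^{-1.0650}) = 0.7436
P_2 = 1/(1+e^{-1.5600}) = 0.8264
E[score] = 0.7436 + 0.8264 = 1.5700

1.570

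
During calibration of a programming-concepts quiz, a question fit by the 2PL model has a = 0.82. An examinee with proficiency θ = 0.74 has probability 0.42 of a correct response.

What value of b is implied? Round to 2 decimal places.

1.13

P(θ) = 1 / (1 + exp(−a(θ − b)))
logit(0.42) = ln(0.42/0.58) = -0.3228
b = θ − logit/(a) = 0.74 − (-0.3228)/0.8200 = 1.1336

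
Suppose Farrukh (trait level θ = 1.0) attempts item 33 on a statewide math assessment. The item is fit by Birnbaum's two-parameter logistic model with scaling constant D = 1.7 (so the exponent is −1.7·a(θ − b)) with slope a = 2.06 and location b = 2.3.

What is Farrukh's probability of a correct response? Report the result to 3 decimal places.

P(θ) = 1 / (1 + exp(−D·a(θ − b)))
Exponent: 1.7 × 2.06 × (1.0 − 2.3) = -4.5526
1/(1 + e^{4.5526}) = 0.0104
P = 0.0104

0.010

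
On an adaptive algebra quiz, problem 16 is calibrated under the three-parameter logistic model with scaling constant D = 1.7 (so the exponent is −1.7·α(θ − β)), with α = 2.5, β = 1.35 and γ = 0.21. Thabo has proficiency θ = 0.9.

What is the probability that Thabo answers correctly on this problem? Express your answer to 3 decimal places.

0.312

P(θ) = γ + (1 − γ) · 1 / (1 + exp(−D·α(θ − β)))
Exponent: 1.7 × 2.5 × (0.9 − 1.35) = -1.9125
1/(1 + e^{1.9125}) = 0.1287
P = 0.21 + 0.79 × 0.1287 = 0.3117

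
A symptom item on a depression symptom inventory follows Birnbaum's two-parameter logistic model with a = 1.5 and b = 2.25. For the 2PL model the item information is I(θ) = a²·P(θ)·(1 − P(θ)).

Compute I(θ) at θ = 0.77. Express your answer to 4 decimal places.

0.1988

P = 1/(1+e^{2.2200}) = 0.0980
P(1−P) = 0.0980 × 0.9020 = 0.0884
I = a² × P(1−P) = 1.5² × 0.0884 = 0.19883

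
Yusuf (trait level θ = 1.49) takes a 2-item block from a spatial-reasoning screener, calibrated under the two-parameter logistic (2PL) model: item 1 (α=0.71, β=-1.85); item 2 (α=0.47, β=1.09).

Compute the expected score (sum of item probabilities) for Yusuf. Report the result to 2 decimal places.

P(θ) = 1 / (1 + exp(−α(θ − β)))
P_1 = 1/(1+e^{-2.3714}) = 0.9146
P_2 = 1/(1+e^{-0.1880}) = 0.5469
E[score] = 0.9146 + 0.5469 = 1.4615

1.46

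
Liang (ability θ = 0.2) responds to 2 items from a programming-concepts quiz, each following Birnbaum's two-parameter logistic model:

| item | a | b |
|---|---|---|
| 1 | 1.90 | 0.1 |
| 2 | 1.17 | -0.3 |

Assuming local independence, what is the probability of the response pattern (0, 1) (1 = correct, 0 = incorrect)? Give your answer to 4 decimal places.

P(θ) = 1 / (1 + exp(−a(θ − b)))
P_1 = 1/(1+e^{-0.1900}) = 0.5474
P_2 = 1/(1+e^{-0.5850}) = 0.6422
L = (1−P_1) × P_2 = 0.4526 × 0.6422 = 0.29069

0.2907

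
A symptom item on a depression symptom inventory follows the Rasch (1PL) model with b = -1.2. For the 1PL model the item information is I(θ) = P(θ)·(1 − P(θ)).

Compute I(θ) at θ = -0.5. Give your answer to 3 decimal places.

P = 1/(1+e^{-0.7000}) = 0.6682
P(1−P) = 0.6682 × 0.3318 = 0.2217
I = P(1−P) = 0.22171

0.222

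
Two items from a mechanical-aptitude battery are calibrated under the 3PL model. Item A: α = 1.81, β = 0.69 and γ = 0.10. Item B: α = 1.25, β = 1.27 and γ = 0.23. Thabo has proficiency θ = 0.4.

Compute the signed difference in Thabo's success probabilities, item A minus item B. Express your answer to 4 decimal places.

P(θ) = γ + (1 − γ) · 1 / (1 + exp(−α(θ − β)))
P_A = 0.4345
P_B = 0.4241
P_A − P_B = 0.0104

0.0104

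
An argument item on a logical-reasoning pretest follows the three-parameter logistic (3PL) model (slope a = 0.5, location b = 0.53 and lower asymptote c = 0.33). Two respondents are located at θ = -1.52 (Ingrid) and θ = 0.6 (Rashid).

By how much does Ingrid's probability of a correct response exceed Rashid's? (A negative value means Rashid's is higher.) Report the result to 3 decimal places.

P(θ) = c + (1 − c) · 1 / (1 + exp(−a(θ − b)))
P(Ingrid) = 0.5069  [exponent -1.0250]
P(Rashid) = 0.6709  [exponent 0.0350]
Difference = 0.5069 − 0.6709 = -0.1639

-0.164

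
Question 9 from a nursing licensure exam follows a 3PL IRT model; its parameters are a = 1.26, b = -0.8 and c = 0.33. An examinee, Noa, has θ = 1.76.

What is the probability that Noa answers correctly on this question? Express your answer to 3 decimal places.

P(θ) = c + (1 − c) · 1 / (1 + exp(−a(θ − b)))
Exponent: 1.26 × (1.76 − (-0.8)) = 3.2256
1/(1 + e^{-3.2256}) = 0.9618
P = 0.33 + 0.67 × 0.9618 = 0.9744

0.974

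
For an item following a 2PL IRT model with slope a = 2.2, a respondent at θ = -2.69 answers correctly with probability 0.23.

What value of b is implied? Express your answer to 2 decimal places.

P(θ) = 1 / (1 + exp(−a(θ − b)))
logit(0.23) = ln(0.23/0.77) = -1.2083
b = θ − logit/(a) = -2.69 − (-1.2083)/2.2000 = -2.1408

-2.14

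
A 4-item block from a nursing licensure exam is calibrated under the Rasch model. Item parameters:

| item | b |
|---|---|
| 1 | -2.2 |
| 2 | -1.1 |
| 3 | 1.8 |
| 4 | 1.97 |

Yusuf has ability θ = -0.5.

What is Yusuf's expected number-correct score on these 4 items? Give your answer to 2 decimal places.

1.66

P(θ) = 1 / (1 + exp(−(θ − b)))
P_1 = 1/(1+e^{-1.7000}) = 0.8455
P_2 = 1/(1+e^{-0.6000}) = 0.6457
P_3 = 1/(1+e^{2.3000}) = 0.0911
P_4 = 1/(1+e^{2.4700}) = 0.0780
E[score] = 0.8455 + 0.6457 + 0.0911 + 0.0780 = 1.6603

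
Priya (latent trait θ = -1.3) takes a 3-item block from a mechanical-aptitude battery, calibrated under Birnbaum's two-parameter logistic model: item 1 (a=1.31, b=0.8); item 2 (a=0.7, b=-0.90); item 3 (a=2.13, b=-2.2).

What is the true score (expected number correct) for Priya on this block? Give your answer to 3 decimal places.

P(θ) = 1 / (1 + exp(−a(θ − b)))
P_1 = 1/(1+e^{2.7510}) = 0.0600
P_2 = 1/(1+e^{0.2800}) = 0.4305
P_3 = 1/(1+e^{-1.9170}) = 0.8718
E[score] = 0.0600 + 0.4305 + 0.8718 = 1.3623

1.362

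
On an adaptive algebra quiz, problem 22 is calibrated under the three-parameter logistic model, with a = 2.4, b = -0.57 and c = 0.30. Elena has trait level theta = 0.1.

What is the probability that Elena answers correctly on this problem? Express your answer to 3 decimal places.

0.883

P(theta) = c + (1 − c) · 1 / (1 + exp(−a(theta − b)))
Exponent: 2.4 × (0.1 − (-0.57)) = 1.6080
1/(1 + e^{-1.6080}) = 0.8331
P = 0.30 + 0.70 × 0.8331 = 0.8832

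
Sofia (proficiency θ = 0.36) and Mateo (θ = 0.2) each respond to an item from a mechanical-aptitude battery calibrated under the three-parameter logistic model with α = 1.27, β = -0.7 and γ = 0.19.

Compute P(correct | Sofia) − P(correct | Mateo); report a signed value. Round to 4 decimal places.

P(θ) = γ + (1 − γ) · 1 / (1 + exp(−α(θ − β)))
P(Sofia) = 0.8327  [exponent 1.3462]
P(Mateo) = 0.8042  [exponent 1.1430]
Difference = 0.8327 − 0.8042 = 0.0286

0.0286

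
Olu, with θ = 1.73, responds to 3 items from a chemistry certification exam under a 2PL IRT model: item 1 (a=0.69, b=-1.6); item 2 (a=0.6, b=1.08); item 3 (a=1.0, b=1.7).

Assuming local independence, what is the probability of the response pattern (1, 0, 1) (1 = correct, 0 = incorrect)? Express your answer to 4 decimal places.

P(θ) = 1 / (1 + exp(−a(θ − b)))
P_1 = 1/(1+e^{-2.2977}) = 0.9087
P_2 = 1/(1+e^{-0.3900}) = 0.5963
P_3 = 1/(1+e^{-0.0300}) = 0.5075
L = P_1 × (1−P_2) × P_3 = 0.9087 × 0.4037 × 0.5075 = 0.18618

0.1862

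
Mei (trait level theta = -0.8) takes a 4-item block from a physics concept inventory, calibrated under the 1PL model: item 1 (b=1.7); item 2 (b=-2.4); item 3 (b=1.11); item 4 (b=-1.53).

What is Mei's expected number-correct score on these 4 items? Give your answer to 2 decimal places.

P(theta) = 1 / (1 + exp(−(theta − b)))
P_1 = 1/(1+e^{2.5000}) = 0.0759
P_2 = 1/(1+e^{-1.6000}) = 0.8320
P_3 = 1/(1+e^{1.9100}) = 0.1290
P_4 = 1/(1+e^{-0.7300}) = 0.6748
E[score] = 0.0759 + 0.8320 + 0.1290 + 0.6748 = 1.7117

1.71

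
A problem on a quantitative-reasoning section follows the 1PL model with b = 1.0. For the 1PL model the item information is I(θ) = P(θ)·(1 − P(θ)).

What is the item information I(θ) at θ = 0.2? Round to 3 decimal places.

0.214

P = 1/(1+e^{0.8000}) = 0.3100
P(1−P) = 0.3100 × 0.6900 = 0.2139
I = P(1−P) = 0.21391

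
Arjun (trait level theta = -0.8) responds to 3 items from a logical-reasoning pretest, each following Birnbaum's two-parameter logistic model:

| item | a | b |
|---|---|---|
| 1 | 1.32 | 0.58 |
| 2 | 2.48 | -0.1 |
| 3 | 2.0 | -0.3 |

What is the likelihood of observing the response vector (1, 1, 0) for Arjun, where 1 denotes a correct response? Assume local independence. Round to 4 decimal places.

0.0153

P(theta) = 1 / (1 + exp(−a(theta − b)))
P_1 = 1/(1+e^{1.8216}) = 0.1392
P_2 = 1/(1+e^{1.7360}) = 0.1498
P_3 = 1/(1+e^{1.0000}) = 0.2689
L = P_1 × P_2 × (1−P_3) = 0.1392 × 0.1498 × 0.7311 = 0.01525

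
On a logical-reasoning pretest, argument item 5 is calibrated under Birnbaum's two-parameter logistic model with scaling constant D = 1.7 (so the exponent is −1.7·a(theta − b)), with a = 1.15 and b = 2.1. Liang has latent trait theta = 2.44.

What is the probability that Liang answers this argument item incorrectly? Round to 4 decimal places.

P(theta) = 1 / (1 + exp(−D·a(theta − b)))
Exponent: 1.7 × 1.15 × (2.44 − 2.1) = 0.6647
1/(1 + e^{-0.6647}) = 0.6603
P = 0.6603
P(incorrect) = 1 − 0.6603 = 0.3397

0.3397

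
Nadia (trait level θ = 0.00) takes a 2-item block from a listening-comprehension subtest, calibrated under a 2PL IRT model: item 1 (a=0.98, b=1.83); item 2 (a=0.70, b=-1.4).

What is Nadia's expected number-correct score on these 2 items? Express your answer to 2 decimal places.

P(θ) = 1 / (1 + exp(−a(θ − b)))
P_1 = 1/(1+e^{1.7934}) = 0.1427
P_2 = 1/(1+e^{-0.9800}) = 0.7271
E[score] = 0.1427 + 0.7271 = 0.8698

0.87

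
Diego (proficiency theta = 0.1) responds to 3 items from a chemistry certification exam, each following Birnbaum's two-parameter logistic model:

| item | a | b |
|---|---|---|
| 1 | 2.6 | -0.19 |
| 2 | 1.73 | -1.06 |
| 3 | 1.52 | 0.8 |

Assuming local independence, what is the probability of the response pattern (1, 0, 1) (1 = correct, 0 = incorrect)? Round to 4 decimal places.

0.0207

P(theta) = 1 / (1 + exp(−a(theta − b)))
P_1 = 1/(1+e^{-0.7540}) = 0.6800
P_2 = 1/(1+e^{-2.0068}) = 0.8815
P_3 = 1/(1+e^{1.0640}) = 0.2565
L = P_1 × (1−P_2) × P_3 = 0.6800 × 0.1185 × 0.2565 = 0.02067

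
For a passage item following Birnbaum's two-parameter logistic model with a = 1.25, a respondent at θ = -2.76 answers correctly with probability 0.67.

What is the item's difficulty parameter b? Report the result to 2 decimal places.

-3.33

P(θ) = 1 / (1 + exp(−a(θ − b)))
logit(0.67) = ln(0.67/0.33) = 0.7082
b = θ − logit/(a) = -2.76 − 0.7082/1.2500 = -3.3265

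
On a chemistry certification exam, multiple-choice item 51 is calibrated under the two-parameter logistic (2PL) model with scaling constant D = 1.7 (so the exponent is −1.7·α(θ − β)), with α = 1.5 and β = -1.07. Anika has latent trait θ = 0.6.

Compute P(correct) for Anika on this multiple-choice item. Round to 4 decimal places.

P(θ) = 1 / (1 + exp(−D·α(θ − β)))
Exponent: 1.7 × 1.5 × (0.6 − (-1.07)) = 4.2585
1/(1 + e^{-4.2585}) = 0.9861
P = 0.9861

0.9861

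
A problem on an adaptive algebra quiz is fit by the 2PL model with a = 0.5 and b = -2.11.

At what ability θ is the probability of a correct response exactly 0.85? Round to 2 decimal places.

1.36

P(θ) = 1 / (1 + exp(−a(θ − b)))
logit = ln(0.8500/0.1500) = 1.7346
θ = b + logit/(a) = -2.11 + 1.7346/0.5000 = 1.3592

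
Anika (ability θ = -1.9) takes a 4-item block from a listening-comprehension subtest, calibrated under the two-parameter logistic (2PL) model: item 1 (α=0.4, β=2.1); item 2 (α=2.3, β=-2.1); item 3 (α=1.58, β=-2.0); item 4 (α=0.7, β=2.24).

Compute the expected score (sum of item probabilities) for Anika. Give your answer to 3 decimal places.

P(θ) = 1 / (1 + exp(−α(θ − β)))
P_1 = 1/(1+e^{1.6000}) = 0.1680
P_2 = 1/(1+e^{-0.4600}) = 0.6130
P_3 = 1/(1+e^{-0.1580}) = 0.5394
P_4 = 1/(1+e^{2.8980}) = 0.0523
E[score] = 0.1680 + 0.6130 + 0.5394 + 0.0523 = 1.3727

1.373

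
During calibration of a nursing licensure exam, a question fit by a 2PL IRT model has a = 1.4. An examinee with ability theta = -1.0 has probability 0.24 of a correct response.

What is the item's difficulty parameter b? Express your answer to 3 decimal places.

-0.177

P(theta) = 1 / (1 + exp(−a(theta − b)))
logit(0.24) = ln(0.24/0.76) = -1.1527
b = theta − logit/(a) = -1.0 − (-1.1527)/1.4000 = -0.1767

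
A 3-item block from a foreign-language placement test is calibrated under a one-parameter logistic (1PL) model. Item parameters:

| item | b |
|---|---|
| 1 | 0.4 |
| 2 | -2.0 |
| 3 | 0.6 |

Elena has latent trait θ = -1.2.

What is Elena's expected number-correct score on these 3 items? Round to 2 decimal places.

P(θ) = 1 / (1 + exp(−(θ − b)))
P_1 = 1/(1+e^{1.6000}) = 0.1680
P_2 = 1/(1+e^{-0.8000}) = 0.6900
P_3 = 1/(1+e^{1.8000}) = 0.1419
E[score] = 0.1680 + 0.6900 + 0.1419 = 0.9998

1.00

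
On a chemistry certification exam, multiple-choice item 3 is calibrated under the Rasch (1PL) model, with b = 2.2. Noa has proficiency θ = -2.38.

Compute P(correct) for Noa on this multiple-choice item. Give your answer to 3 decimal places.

P(θ) = 1 / (1 + exp(−(θ − b)))
Exponent: (-2.38 − 2.2) = -4.5800
1/(1 + e^{4.5800}) = 0.0102
P = 0.0102

0.010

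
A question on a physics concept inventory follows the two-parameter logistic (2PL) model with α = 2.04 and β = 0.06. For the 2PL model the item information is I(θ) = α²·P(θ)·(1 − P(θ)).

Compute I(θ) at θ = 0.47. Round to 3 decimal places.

P = 1/(1+e^{-0.8364}) = 0.6977
P(1−P) = 0.6977 × 0.3023 = 0.2109
I = α² × P(1−P) = 2.04² × 0.2109 = 0.87773

0.878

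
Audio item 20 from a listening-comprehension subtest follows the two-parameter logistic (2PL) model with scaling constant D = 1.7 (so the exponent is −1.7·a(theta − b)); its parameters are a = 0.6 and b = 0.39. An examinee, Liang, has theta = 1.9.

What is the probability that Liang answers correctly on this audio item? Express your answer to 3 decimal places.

P(theta) = 1 / (1 + exp(−D·a(theta − b)))
Exponent: 1.7 × 0.6 × (1.9 − 0.39) = 1.5402
1/(1 + e^{-1.5402}) = 0.8235
P = 0.8235

0.823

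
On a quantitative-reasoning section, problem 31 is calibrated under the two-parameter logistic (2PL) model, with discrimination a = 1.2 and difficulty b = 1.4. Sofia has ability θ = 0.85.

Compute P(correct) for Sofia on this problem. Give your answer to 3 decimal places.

P(θ) = 1 / (1 + exp(−a(θ − b)))
Exponent: 1.2 × (0.85 − 1.4) = -0.6600
1/(1 + e^{0.6600}) = 0.3407

0.341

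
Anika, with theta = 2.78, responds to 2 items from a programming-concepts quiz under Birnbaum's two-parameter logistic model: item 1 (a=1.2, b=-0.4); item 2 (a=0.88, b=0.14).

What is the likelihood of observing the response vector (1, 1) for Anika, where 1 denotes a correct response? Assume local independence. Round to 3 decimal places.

0.891

P(theta) = 1 / (1 + exp(−a(theta − b)))
P_1 = 1/(1+e^{-3.8160}) = 0.9785
P_2 = 1/(1+e^{-2.3232}) = 0.9108
L = P_1 × P_2 = 0.9785 × 0.9108 = 0.89116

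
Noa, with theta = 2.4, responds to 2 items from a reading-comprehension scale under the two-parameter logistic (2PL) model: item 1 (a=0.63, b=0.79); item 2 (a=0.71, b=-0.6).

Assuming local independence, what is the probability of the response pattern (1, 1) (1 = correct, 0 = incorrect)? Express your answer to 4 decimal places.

P(theta) = 1 / (1 + exp(−a(theta − b)))
P_1 = 1/(1+e^{-1.0143}) = 0.7339
P_2 = 1/(1+e^{-2.1300}) = 0.8938
L = P_1 × P_2 = 0.7339 × 0.8938 = 0.65591

0.6559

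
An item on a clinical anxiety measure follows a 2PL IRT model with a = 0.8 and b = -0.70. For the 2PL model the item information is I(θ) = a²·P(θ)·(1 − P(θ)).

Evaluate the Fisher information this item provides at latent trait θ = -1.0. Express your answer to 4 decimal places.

0.1577

P = 1/(1+e^{0.2400}) = 0.4403
P(1−P) = 0.4403 × 0.5597 = 0.2464
I = a² × P(1−P) = 0.8² × 0.2464 = 0.15772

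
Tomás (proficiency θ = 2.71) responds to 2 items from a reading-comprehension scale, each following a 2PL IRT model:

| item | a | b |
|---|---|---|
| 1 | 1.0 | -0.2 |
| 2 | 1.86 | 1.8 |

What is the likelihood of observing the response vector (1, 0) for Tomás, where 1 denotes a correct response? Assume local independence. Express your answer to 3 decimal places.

P(θ) = 1 / (1 + exp(−a(θ − b)))
P_1 = 1/(1+e^{-2.9100}) = 0.9483
P_2 = 1/(1+e^{-1.6926}) = 0.8446
L = P_1 × (1−P_2) = 0.9483 × 0.1554 = 0.14740

0.147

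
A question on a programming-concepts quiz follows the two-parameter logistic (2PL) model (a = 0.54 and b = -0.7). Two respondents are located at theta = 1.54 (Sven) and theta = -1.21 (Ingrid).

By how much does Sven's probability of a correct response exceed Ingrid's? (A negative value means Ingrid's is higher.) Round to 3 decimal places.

0.339

P(theta) = 1 / (1 + exp(−a(theta − b)))
P(Sven) = 0.7702  [exponent 1.2096]
P(Ingrid) = 0.4316  [exponent -0.2754]
Difference = 0.7702 − 0.4316 = 0.3386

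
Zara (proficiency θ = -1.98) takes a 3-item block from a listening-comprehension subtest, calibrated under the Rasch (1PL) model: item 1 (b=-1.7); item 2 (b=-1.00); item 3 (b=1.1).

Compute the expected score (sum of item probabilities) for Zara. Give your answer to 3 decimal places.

P(θ) = 1 / (1 + exp(−(θ − b)))
P_1 = 1/(1+e^{0.2800}) = 0.4305
P_2 = 1/(1+e^{0.9800}) = 0.2729
P_3 = 1/(1+e^{3.0800}) = 0.0439
E[score] = 0.4305 + 0.2729 + 0.0439 = 0.7473

0.747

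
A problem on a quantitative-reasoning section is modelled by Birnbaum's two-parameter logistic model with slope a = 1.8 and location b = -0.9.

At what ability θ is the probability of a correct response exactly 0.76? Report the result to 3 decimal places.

-0.260

P(θ) = 1 / (1 + exp(−a(θ − b)))
logit = ln(0.7600/0.2400) = 1.1527
θ = b + logit/(a) = -0.9 + 1.1527/1.8000 = -0.2596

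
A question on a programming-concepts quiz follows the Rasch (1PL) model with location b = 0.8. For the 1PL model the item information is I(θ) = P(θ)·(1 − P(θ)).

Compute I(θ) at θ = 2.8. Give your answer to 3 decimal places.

0.105

P = 1/(1+e^{-2.0000}) = 0.8808
P(1−P) = 0.8808 × 0.1192 = 0.1050
I = P(1−P) = 0.10499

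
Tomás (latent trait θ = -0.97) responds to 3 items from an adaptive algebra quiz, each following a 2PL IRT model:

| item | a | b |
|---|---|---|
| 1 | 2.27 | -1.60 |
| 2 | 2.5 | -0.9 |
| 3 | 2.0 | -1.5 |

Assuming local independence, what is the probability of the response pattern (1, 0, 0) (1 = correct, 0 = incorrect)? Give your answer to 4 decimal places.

P(θ) = 1 / (1 + exp(−a(θ − b)))
P_1 = 1/(1+e^{-1.4301}) = 0.8069
P_2 = 1/(1+e^{0.1750}) = 0.4564
P_3 = 1/(1+e^{-1.0600}) = 0.7427
L = P_1 × (1−P_2) × (1−P_3) = 0.8069 × 0.5436 × 0.2573 = 0.11287

0.1129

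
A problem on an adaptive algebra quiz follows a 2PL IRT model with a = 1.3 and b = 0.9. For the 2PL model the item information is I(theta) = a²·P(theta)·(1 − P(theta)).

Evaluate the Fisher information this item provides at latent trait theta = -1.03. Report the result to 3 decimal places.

0.118

P = 1/(1+e^{2.5090}) = 0.0752
P(1−P) = 0.0752 × 0.9248 = 0.0696
I = a² × P(1−P) = 1.3² × 0.0696 = 0.11757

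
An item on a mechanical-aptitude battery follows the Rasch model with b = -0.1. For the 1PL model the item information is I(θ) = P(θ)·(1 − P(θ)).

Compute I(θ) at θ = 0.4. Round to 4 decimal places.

P = 1/(1+e^{-0.5000}) = 0.6225
P(1−P) = 0.6225 × 0.3775 = 0.2350
I = P(1−P) = 0.23500

0.2350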